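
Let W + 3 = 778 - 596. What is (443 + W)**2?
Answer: 386884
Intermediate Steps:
W = 179 (W = -3 + (778 - 596) = -3 + 182 = 179)
(443 + W)**2 = (443 + 179)**2 = 622**2 = 386884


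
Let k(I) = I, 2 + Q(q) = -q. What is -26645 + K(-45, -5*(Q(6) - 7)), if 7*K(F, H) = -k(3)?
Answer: -186518/7 ≈ -26645.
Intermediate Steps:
Q(q) = -2 - q
K(F, H) = -3/7 (K(F, H) = (-1*3)/7 = (⅐)*(-3) = -3/7)
-26645 + K(-45, -5*(Q(6) - 7)) = -26645 - 3/7 = -186518/7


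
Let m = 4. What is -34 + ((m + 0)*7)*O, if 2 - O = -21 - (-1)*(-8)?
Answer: 834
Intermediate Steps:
O = 31 (O = 2 - (-21 - (-1)*(-8)) = 2 - (-21 - 1*8) = 2 - (-21 - 8) = 2 - 1*(-29) = 2 + 29 = 31)
-34 + ((m + 0)*7)*O = -34 + ((4 + 0)*7)*31 = -34 + (4*7)*31 = -34 + 28*31 = -34 + 868 = 834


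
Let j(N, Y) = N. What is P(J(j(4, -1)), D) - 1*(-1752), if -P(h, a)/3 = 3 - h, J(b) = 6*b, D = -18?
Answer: 1815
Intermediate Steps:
P(h, a) = -9 + 3*h (P(h, a) = -3*(3 - h) = -9 + 3*h)
P(J(j(4, -1)), D) - 1*(-1752) = (-9 + 3*(6*4)) - 1*(-1752) = (-9 + 3*24) + 1752 = (-9 + 72) + 1752 = 63 + 1752 = 1815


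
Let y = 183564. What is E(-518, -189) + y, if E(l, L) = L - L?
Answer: 183564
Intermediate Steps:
E(l, L) = 0
E(-518, -189) + y = 0 + 183564 = 183564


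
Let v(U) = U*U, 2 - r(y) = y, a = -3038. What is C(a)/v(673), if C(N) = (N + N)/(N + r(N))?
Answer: -3038/452929 ≈ -0.0067075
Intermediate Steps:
r(y) = 2 - y
C(N) = N (C(N) = (N + N)/(N + (2 - N)) = (2*N)/2 = (2*N)*(½) = N)
v(U) = U²
C(a)/v(673) = -3038/(673²) = -3038/452929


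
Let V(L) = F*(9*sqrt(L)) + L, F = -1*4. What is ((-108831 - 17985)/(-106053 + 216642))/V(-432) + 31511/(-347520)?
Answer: (-10454309937*sqrt(3) + 10148260657*I)/(115295667840*(sqrt(3) - I)) ≈ -0.09001 - 0.0011494*I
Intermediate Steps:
F = -4
V(L) = L - 36*sqrt(L) (V(L) = -36*sqrt(L) + L = L - 36*sqrt(L))
((-108831 - 17985)/(-106053 + 216642))/V(-432) + 31511/(-347520) = ((-108831 - 17985)/(-106053 + 216642))/(-432 - 432*I*sqrt(3)) + 31511/(-347520) = (-126816/110589)/(-432 - 432*I*sqrt(3)) + 31511*(-1/347520) = (-126816*1/110589)/(-432 - 432*I*sqrt(3)) - 31511/347520 = -42272/(36863*(-432 - 432*I*sqrt(3))) - 31511/347520 = -31511/347520 - 42272/(36863*(-432 - 432*I*sqrt(3)))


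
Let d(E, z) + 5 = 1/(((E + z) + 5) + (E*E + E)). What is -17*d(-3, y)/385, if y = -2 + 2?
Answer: 663/3080 ≈ 0.21526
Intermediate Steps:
y = 0
d(E, z) = -5 + 1/(5 + z + E**2 + 2*E) (d(E, z) = -5 + 1/(((E + z) + 5) + (E*E + E)) = -5 + 1/((5 + E + z) + (E**2 + E)) = -5 + 1/((5 + E + z) + (E + E**2)) = -5 + 1/(5 + z + E**2 + 2*E))
-17*d(-3, y)/385 = -17*(-24 - 10*(-3) - 5*0 - 5*(-3)**2)/(5 + 0 + (-3)**2 + 2*(-3))/385 = -17*(-24 + 30 + 0 - 5*9)/(5 + 0 + 9 - 6)*(1/385) = -17*(-24 + 30 + 0 - 45)/8*(1/385) = -17*(-39)/8*(1/385) = -17*(-39/8)*(1/385) = (663/8)*(1/385) = 663/3080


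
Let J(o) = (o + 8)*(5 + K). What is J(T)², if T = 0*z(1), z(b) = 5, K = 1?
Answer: 2304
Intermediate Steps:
T = 0 (T = 0*5 = 0)
J(o) = 48 + 6*o (J(o) = (o + 8)*(5 + 1) = (8 + o)*6 = 48 + 6*o)
J(T)² = (48 + 6*0)² = (48 + 0)² = 48² = 2304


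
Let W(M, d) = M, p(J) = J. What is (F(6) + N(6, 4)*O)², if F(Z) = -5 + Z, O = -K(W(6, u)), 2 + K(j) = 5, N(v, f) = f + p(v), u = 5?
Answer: 841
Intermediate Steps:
N(v, f) = f + v
K(j) = 3 (K(j) = -2 + 5 = 3)
O = -3 (O = -1*3 = -3)
(F(6) + N(6, 4)*O)² = ((-5 + 6) + (4 + 6)*(-3))² = (1 + 10*(-3))² = (1 - 30)² = (-29)² = 841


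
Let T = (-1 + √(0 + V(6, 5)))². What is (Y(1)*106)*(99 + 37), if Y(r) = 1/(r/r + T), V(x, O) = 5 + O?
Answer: 21624/13 + 3604*√10/13 ≈ 2540.1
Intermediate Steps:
T = (-1 + √10)² (T = (-1 + √(0 + (5 + 5)))² = (-1 + √(0 + 10))² = (-1 + √10)² ≈ 4.6754)
Y(r) = 1/(1 + (1 - √10)²) (Y(r) = 1/(r/r + (1 - √10)²) = 1/(1 + (1 - √10)²))
(Y(1)*106)*(99 + 37) = ((3/26 + √10/52)*106)*(99 + 37) = (159/13 + 53*√10/26)*136 = 21624/13 + 3604*√10/13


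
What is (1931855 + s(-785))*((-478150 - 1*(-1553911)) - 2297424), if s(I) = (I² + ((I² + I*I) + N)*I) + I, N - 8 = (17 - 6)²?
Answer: 1178938048666860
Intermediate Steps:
N = 129 (N = 8 + (17 - 6)² = 8 + 11² = 8 + 121 = 129)
s(I) = I + I² + I*(129 + 2*I²) (s(I) = (I² + ((I² + I*I) + 129)*I) + I = (I² + ((I² + I²) + 129)*I) + I = (I² + (2*I² + 129)*I) + I = (I² + (129 + 2*I²)*I) + I = (I² + I*(129 + 2*I²)) + I = I + I² + I*(129 + 2*I²))
(1931855 + s(-785))*((-478150 - 1*(-1553911)) - 2297424) = (1931855 - 785*(130 - 785 + 2*(-785)²))*((-478150 - 1*(-1553911)) - 2297424) = (1931855 - 785*(130 - 785 + 2*616225))*((-478150 + 1553911) - 2297424) = (1931855 - 785*(130 - 785 + 1232450))*(1075761 - 2297424) = (1931855 - 785*1231795)*(-1221663) = (1931855 - 966959075)*(-1221663) = -965027220*(-1221663) = 1178938048666860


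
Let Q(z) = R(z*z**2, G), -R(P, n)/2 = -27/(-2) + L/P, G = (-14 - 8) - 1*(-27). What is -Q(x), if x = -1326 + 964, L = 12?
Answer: 160103004/5929741 ≈ 27.000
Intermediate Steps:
G = 5 (G = -22 + 27 = 5)
x = -362
R(P, n) = -27 - 24/P (R(P, n) = -2*(-27/(-2) + 12/P) = -2*(-27*(-1/2) + 12/P) = -2*(27/2 + 12/P) = -27 - 24/P)
Q(z) = -27 - 24/z**3
-Q(x) = -(-27 - 24/(-362)**3) = -(-27 - 24*(-1/47437928)) = -(-27 + 3/5929741) = -1*(-160103004/5929741) = 160103004/5929741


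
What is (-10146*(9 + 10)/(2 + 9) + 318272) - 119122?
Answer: 1997876/11 ≈ 1.8163e+5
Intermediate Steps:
(-10146*(9 + 10)/(2 + 9) + 318272) - 119122 = (-192774/11 + 318272) - 119122 = 3308218/11 - 119122 = 1997876/11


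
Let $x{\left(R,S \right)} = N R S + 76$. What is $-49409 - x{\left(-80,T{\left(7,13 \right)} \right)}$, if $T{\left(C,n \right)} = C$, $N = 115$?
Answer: $14915$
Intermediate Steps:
$x{\left(R,S \right)} = 76 + 115 R S$ ($x{\left(R,S \right)} = 115 R S + 76 = 76 + 115 R S$)
$-49409 - x{\left(-80,T{\left(7,13 \right)} \right)} = -49409 - \left(76 + 115 \left(-80\right) 7\right) = -49409 - \left(76 - 64400\right) = -49409 - -64324 = -49409 + 64324 = 14915$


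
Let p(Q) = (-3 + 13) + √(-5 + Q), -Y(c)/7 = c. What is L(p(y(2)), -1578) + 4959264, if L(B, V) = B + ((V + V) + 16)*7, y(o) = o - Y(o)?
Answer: 4937294 + √11 ≈ 4.9373e+6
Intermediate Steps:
Y(c) = -7*c
y(o) = 8*o (y(o) = o - (-7)*o = o + 7*o = 8*o)
p(Q) = 10 + √(-5 + Q)
L(B, V) = 112 + B + 14*V (L(B, V) = B + (2*V + 16)*7 = B + (16 + 2*V)*7 = B + (112 + 14*V) = 112 + B + 14*V)
L(p(y(2)), -1578) + 4959264 = (112 + (10 + √(-5 + 8*2)) + 14*(-1578)) + 4959264 = (112 + (10 + √(-5 + 16)) - 22092) + 4959264 = (112 + (10 + √11) - 22092) + 4959264 = (-21970 + √11) + 4959264 = 4937294 + √11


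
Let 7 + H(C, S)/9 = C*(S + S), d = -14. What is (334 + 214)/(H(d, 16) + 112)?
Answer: -548/3983 ≈ -0.13758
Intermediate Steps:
H(C, S) = -63 + 18*C*S (H(C, S) = -63 + 9*(C*(S + S)) = -63 + 9*(C*(2*S)) = -63 + 9*(2*C*S) = -63 + 18*C*S)
(334 + 214)/(H(d, 16) + 112) = (334 + 214)/((-63 + 18*(-14)*16) + 112) = 548/((-63 - 4032) + 112) = 548/(-4095 + 112) = 548/(-3983) = 548*(-1/3983) = -548/3983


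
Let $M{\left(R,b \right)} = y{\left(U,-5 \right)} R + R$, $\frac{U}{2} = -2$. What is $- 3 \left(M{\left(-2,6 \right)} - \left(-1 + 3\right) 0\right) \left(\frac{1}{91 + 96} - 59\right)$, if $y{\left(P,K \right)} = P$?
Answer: $\frac{198576}{187} \approx 1061.9$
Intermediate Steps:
$U = -4$ ($U = 2 \left(-2\right) = -4$)
$M{\left(R,b \right)} = - 3 R$ ($M{\left(R,b \right)} = - 4 R + R = - 3 R$)
$- 3 \left(M{\left(-2,6 \right)} - \left(-1 + 3\right) 0\right) \left(\frac{1}{91 + 96} - 59\right) = - 3 \left(\left(-3\right) \left(-2\right) - \left(-1 + 3\right) 0\right) \left(\frac{1}{91 + 96} - 59\right) = - 3 \left(6 - 2 \cdot 0\right) \left(\frac{1}{187} - 59\right) = - 3 \left(6 - 0\right) \left(\frac{1}{187} - 59\right) = - 3 \left(6 + 0\right) \left(- \frac{11032}{187}\right) = \left(-3\right) 6 \left(- \frac{11032}{187}\right) = \left(-18\right) \left(- \frac{11032}{187}\right) = \frac{198576}{187}$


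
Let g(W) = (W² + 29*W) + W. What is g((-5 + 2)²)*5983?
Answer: 2100033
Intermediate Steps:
g(W) = W² + 30*W
g((-5 + 2)²)*5983 = ((-5 + 2)²*(30 + (-5 + 2)²))*5983 = ((-3)²*(30 + (-3)²))*5983 = (9*(30 + 9))*5983 = (9*39)*5983 = 351*5983 = 2100033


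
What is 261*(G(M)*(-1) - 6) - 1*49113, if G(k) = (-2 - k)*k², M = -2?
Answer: -50679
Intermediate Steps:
G(k) = k²*(-2 - k)
261*(G(M)*(-1) - 6) - 1*49113 = 261*(((-2)²*(-2 - 1*(-2)))*(-1) - 6) - 1*49113 = 261*((4*(-2 + 2))*(-1) - 6) - 49113 = 261*((4*0)*(-1) - 6) - 49113 = 261*(0*(-1) - 6) - 49113 = 261*(0 - 6) - 49113 = 261*(-6) - 49113 = -1566 - 49113 = -50679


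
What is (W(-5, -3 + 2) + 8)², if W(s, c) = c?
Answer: 49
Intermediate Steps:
(W(-5, -3 + 2) + 8)² = ((-3 + 2) + 8)² = (-1 + 8)² = 7² = 49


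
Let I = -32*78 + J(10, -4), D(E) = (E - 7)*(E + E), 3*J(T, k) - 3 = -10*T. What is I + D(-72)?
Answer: 26543/3 ≈ 8847.7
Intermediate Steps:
J(T, k) = 1 - 10*T/3 (J(T, k) = 1 + (-10*T)/3 = 1 - 10*T/3)
D(E) = 2*E*(-7 + E) (D(E) = (-7 + E)*(2*E) = 2*E*(-7 + E))
I = -7585/3 (I = -32*78 + (1 - 10/3*10) = -2496 + (1 - 100/3) = -2496 - 97/3 = -7585/3 ≈ -2528.3)
I + D(-72) = -7585/3 + 2*(-72)*(-7 - 72) = -7585/3 + 2*(-72)*(-79) = -7585/3 + 11376 = 26543/3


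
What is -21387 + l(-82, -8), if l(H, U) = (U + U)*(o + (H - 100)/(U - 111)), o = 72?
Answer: -383579/17 ≈ -22563.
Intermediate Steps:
l(H, U) = 2*U*(72 + (-100 + H)/(-111 + U)) (l(H, U) = (U + U)*(72 + (H - 100)/(U - 111)) = (2*U)*(72 + (-100 + H)/(-111 + U)) = 2*U*(72 + (-100 + H)/(-111 + U)))
-21387 + l(-82, -8) = -21387 + 2*(-8)*(-8092 - 82 + 72*(-8))/(-111 - 8) = -21387 + 2*(-8)*(-8092 - 82 - 576)/(-119) = -21387 + 2*(-8)*(-1/119)*(-8750) = -21387 - 20000/17 = -383579/17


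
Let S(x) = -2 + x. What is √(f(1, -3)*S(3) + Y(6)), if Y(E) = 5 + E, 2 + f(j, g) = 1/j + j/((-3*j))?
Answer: √87/3 ≈ 3.1091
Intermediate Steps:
f(j, g) = -7/3 + 1/j (f(j, g) = -2 + (1/j + j/((-3*j))) = -2 + (1/j + j*(-1/(3*j))) = -2 + (1/j - ⅓) = -2 + (-⅓ + 1/j) = -7/3 + 1/j)
√(f(1, -3)*S(3) + Y(6)) = √((-7/3 + 1/1)*(-2 + 3) + (5 + 6)) = √((-7/3 + 1)*1 + 11) = √(-4/3*1 + 11) = √(-4/3 + 11) = √(29/3) = √87/3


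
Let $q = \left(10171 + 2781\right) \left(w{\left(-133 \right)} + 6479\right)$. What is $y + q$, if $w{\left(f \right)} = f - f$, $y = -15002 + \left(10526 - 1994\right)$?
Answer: $83909538$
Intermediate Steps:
$y = -6470$ ($y = -15002 + \left(10526 - 1994\right) = -15002 + 8532 = -6470$)
$w{\left(f \right)} = 0$
$q = 83916008$ ($q = \left(10171 + 2781\right) \left(0 + 6479\right) = 12952 \cdot 6479 = 83916008$)
$y + q = -6470 + 83916008 = 83909538$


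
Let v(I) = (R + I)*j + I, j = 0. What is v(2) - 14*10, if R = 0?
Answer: -138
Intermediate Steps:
v(I) = I (v(I) = (0 + I)*0 + I = I*0 + I = 0 + I = I)
v(2) - 14*10 = 2 - 14*10 = 2 - 140 = -138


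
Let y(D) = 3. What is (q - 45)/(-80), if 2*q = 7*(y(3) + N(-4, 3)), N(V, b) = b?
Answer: 3/10 ≈ 0.30000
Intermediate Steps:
q = 21 (q = (7*(3 + 3))/2 = (7*6)/2 = (½)*42 = 21)
(q - 45)/(-80) = (21 - 45)/(-80) = -24*(-1/80) = 3/10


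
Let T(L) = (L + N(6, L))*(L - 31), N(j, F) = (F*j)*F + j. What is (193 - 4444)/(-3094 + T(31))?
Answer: 327/238 ≈ 1.3739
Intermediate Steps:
N(j, F) = j + j*F² (N(j, F) = j*F² + j = j + j*F²)
T(L) = (-31 + L)*(6 + L + 6*L²) (T(L) = (L + 6*(1 + L²))*(L - 31) = (L + (6 + 6*L²))*(-31 + L) = (6 + L + 6*L²)*(-31 + L) = (-31 + L)*(6 + L + 6*L²))
(193 - 4444)/(-3094 + T(31)) = (193 - 4444)/(-3094 + (-186 - 185*31² - 25*31 + 6*31³)) = -4251/(-3094 + (-186 - 185*961 - 775 + 6*29791)) = -4251/(-3094 + (-186 - 177785 - 775 + 178746)) = -4251/(-3094 + 0) = -4251/(-3094) = -4251*(-1/3094) = 327/238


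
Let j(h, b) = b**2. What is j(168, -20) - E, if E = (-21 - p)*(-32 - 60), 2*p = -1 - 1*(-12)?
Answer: -2038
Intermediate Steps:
p = 11/2 (p = (-1 - 1*(-12))/2 = (-1 + 12)/2 = (1/2)*11 = 11/2 ≈ 5.5000)
E = 2438 (E = (-21 - 1*11/2)*(-32 - 60) = (-21 - 11/2)*(-92) = -53/2*(-92) = 2438)
j(168, -20) - E = (-20)**2 - 1*2438 = 400 - 2438 = -2038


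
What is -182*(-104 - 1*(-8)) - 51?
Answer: 17421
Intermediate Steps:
-182*(-104 - 1*(-8)) - 51 = -182*(-104 + 8) - 51 = -182*(-96) - 51 = 17472 - 51 = 17421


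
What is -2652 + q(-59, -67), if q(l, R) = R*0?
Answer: -2652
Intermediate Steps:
q(l, R) = 0
-2652 + q(-59, -67) = -2652 + 0 = -2652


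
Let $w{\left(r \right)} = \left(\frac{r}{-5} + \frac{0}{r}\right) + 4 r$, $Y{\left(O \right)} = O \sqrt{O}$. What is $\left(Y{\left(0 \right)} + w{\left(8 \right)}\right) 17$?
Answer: $\frac{2584}{5} \approx 516.8$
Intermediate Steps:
$Y{\left(O \right)} = O^{\frac{3}{2}}$
$w{\left(r \right)} = \frac{19 r}{5}$ ($w{\left(r \right)} = \left(r \left(- \frac{1}{5}\right) + 0\right) + 4 r = \left(- \frac{r}{5} + 0\right) + 4 r = - \frac{r}{5} + 4 r = \frac{19 r}{5}$)
$\left(Y{\left(0 \right)} + w{\left(8 \right)}\right) 17 = \left(0^{\frac{3}{2}} + \frac{19}{5} \cdot 8\right) 17 = \left(0 + \frac{152}{5}\right) 17 = \frac{152}{5} \cdot 17 = \frac{2584}{5}$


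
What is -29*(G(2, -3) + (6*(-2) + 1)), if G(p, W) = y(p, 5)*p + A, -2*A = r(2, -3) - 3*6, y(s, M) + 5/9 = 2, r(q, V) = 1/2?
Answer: -667/36 ≈ -18.528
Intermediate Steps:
r(q, V) = ½
y(s, M) = 13/9 (y(s, M) = -5/9 + 2 = 13/9)
A = 35/4 (A = -(½ - 3*6)/2 = -(½ - 18)/2 = -½*(-35/2) = 35/4 ≈ 8.7500)
G(p, W) = 35/4 + 13*p/9 (G(p, W) = 13*p/9 + 35/4 = 35/4 + 13*p/9)
-29*(G(2, -3) + (6*(-2) + 1)) = -29*((35/4 + (13/9)*2) + (6*(-2) + 1)) = -29*((35/4 + 26/9) + (-12 + 1)) = -29*(419/36 - 11) = -29*23/36 = -667/36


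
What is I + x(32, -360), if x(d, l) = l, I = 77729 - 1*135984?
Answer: -58615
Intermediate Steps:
I = -58255 (I = 77729 - 135984 = -58255)
I + x(32, -360) = -58255 - 360 = -58615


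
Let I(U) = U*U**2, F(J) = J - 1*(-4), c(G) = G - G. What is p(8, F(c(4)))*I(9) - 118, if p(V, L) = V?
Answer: 5714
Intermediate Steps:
c(G) = 0
F(J) = 4 + J (F(J) = J + 4 = 4 + J)
I(U) = U**3
p(8, F(c(4)))*I(9) - 118 = 8*9**3 - 118 = 8*729 - 118 = 5832 - 118 = 5714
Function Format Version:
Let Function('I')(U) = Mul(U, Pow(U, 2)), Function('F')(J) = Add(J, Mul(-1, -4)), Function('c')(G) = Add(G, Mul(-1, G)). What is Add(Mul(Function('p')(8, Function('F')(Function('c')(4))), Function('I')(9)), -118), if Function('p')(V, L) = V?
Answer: 5714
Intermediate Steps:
Function('c')(G) = 0
Function('F')(J) = Add(4, J) (Function('F')(J) = Add(J, 4) = Add(4, J))
Function('I')(U) = Pow(U, 3)
Add(Mul(Function('p')(8, Function('F')(Function('c')(4))), Function('I')(9)), -118) = Add(Mul(8, Pow(9, 3)), -118) = Add(Mul(8, 729), -118) = Add(5832, -118) = 5714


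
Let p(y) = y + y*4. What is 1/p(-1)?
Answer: -1/5 ≈ -0.20000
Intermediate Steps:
p(y) = 5*y (p(y) = y + 4*y = 5*y)
1/p(-1) = 1/(5*(-1)) = 1/(-5) = -1/5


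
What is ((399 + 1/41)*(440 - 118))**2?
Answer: 27750981126400/1681 ≈ 1.6509e+10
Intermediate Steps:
((399 + 1/41)*(440 - 118))**2 = ((399 + 1/41)*322)**2 = ((16360/41)*322)**2 = (5267920/41)**2 = 27750981126400/1681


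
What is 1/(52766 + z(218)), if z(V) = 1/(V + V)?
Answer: 436/23005977 ≈ 1.8952e-5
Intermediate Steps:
z(V) = 1/(2*V)
1/(52766 + z(218)) = 1/(52766 + (½)/218) = 1/(52766 + (½)*(1/218)) = 1/(52766 + 1/436) = 1/(23005977/436) = 436/23005977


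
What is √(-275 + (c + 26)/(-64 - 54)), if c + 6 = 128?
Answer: 3*I*√106849/59 ≈ 16.621*I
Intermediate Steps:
c = 122 (c = -6 + 128 = 122)
√(-275 + (c + 26)/(-64 - 54)) = √(-275 + (122 + 26)/(-64 - 54)) = √(-275 + 148/(-118)) = √(-275 + 148*(-1/118)) = √(-275 - 74/59) = √(-16299/59) = 3*I*√106849/59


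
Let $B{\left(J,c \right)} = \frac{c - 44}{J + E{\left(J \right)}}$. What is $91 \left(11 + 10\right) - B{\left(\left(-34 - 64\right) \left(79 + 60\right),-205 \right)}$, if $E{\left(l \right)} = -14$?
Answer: $\frac{26058147}{13636} \approx 1911.0$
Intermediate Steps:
$B{\left(J,c \right)} = \frac{-44 + c}{-14 + J}$ ($B{\left(J,c \right)} = \frac{c - 44}{J - 14} = \frac{-44 + c}{-14 + J}$)
$91 \left(11 + 10\right) - B{\left(\left(-34 - 64\right) \left(79 + 60\right),-205 \right)} = 91 \left(11 + 10\right) - \frac{-44 - 205}{-14 + \left(-34 - 64\right) \left(79 + 60\right)} = 91 \cdot 21 - \frac{1}{-14 - 13622} \left(-249\right) = 1911 - \frac{1}{-14 - 13622} \left(-249\right) = 1911 - \frac{1}{-13636} \left(-249\right) = 1911 - \left(- \frac{1}{13636}\right) \left(-249\right) = 1911 - \frac{249}{13636} = \frac{26058147}{13636}$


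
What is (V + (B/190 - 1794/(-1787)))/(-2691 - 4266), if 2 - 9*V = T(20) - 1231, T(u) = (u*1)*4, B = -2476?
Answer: -177362161/10629495945 ≈ -0.016686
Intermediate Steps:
T(u) = 4*u (T(u) = u*4 = 4*u)
V = 1153/9 (V = 2/9 - (4*20 - 1231)/9 = 2/9 - (80 - 1231)/9 = 2/9 - 1/9*(-1151) = 2/9 + 1151/9 = 1153/9 ≈ 128.11)
(V + (B/190 - 1794/(-1787)))/(-2691 - 4266) = (1153/9 + (-2476/190 - 1794/(-1787)))/(-2691 - 4266) = (1153/9 + (-2476*1/190 - 1794*(-1/1787)))/(-6957) = (1153/9 + (-1238/95 + 1794/1787))*(-1/6957) = (1153/9 - 2041876/169765)*(-1/6957) = (177362161/1527885)*(-1/6957) = -177362161/10629495945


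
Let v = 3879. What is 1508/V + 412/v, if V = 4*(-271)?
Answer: -1350731/1051209 ≈ -1.2849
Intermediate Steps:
V = -1084
1508/V + 412/v = 1508/(-1084) + 412/3879 = 1508*(-1/1084) + 412*(1/3879) = -377/271 + 412/3879 = -1350731/1051209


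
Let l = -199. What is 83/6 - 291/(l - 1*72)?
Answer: 24239/1626 ≈ 14.907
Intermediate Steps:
83/6 - 291/(l - 1*72) = 83/6 - 291/(-199 - 1*72) = 83*(⅙) - 291/(-199 - 72) = 83/6 - 291/(-271) = 83/6 - 291*(-1/271) = 83/6 + 291/271 = 24239/1626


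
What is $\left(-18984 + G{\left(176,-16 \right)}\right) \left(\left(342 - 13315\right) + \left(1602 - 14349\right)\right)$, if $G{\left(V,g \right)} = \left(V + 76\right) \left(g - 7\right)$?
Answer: $637341600$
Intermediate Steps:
$G{\left(V,g \right)} = \left(-7 + g\right) \left(76 + V\right)$ ($G{\left(V,g \right)} = \left(76 + V\right) \left(-7 + g\right) = \left(-7 + g\right) \left(76 + V\right)$)
$\left(-18984 + G{\left(176,-16 \right)}\right) \left(\left(342 - 13315\right) + \left(1602 - 14349\right)\right) = \left(-18984 + \left(-532 - 1232 + 76 \left(-16\right) + 176 \left(-16\right)\right)\right) \left(\left(342 - 13315\right) + \left(1602 - 14349\right)\right) = \left(-18984 - 5796\right) \left(\left(342 - 13315\right) - 12747\right) = \left(-18984 - 5796\right) \left(-12973 - 12747\right) = \left(-24780\right) \left(-25720\right) = 637341600$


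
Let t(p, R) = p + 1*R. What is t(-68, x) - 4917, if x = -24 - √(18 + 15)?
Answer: -5009 - √33 ≈ -5014.7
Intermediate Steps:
x = -24 - √33 ≈ -29.745
t(p, R) = R + p (t(p, R) = p + R = R + p)
t(-68, x) - 4917 = ((-24 - √33) - 68) - 4917 = (-92 - √33) - 4917 = -5009 - √33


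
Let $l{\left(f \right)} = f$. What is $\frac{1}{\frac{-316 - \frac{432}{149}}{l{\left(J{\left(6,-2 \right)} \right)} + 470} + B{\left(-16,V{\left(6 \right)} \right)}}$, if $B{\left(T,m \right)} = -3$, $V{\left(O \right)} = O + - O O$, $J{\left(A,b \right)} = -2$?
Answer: $- \frac{17433}{64178} \approx -0.27164$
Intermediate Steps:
$V{\left(O \right)} = O - O^{2}$
$\frac{1}{\frac{-316 - \frac{432}{149}}{l{\left(J{\left(6,-2 \right)} \right)} + 470} + B{\left(-16,V{\left(6 \right)} \right)}} = \frac{1}{\frac{-316 - \frac{432}{149}}{-2 + 470} - 3} = \frac{1}{\frac{-316 - \frac{432}{149}}{468} - 3} = \frac{1}{\left(-316 - \frac{432}{149}\right) \frac{1}{468} - 3} = \frac{1}{\left(- \frac{47516}{149}\right) \frac{1}{468} - 3} = \frac{1}{- \frac{11879}{17433} - 3} = \frac{1}{- \frac{64178}{17433}} = - \frac{17433}{64178}$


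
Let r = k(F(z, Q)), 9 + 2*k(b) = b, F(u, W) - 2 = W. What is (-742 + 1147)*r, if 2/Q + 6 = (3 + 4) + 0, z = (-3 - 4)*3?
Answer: -2025/2 ≈ -1012.5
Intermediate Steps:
z = -21 (z = -7*3 = -21)
Q = 2 (Q = 2/(-6 + ((3 + 4) + 0)) = 2/(-6 + (7 + 0)) = 2/(-6 + 7) = 2/1 = 2*1 = 2)
F(u, W) = 2 + W
k(b) = -9/2 + b/2
r = -5/2 (r = -9/2 + (2 + 2)/2 = -9/2 + (1/2)*4 = -9/2 + 2 = -5/2 ≈ -2.5000)
(-742 + 1147)*r = (-742 + 1147)*(-5/2) = 405*(-5/2) = -2025/2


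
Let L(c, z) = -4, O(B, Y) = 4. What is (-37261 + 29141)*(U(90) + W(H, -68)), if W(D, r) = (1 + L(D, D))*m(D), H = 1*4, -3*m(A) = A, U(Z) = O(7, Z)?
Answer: -64960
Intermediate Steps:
U(Z) = 4
m(A) = -A/3
H = 4
W(D, r) = D (W(D, r) = (1 - 4)*(-D/3) = -(-1)*D = D)
(-37261 + 29141)*(U(90) + W(H, -68)) = (-37261 + 29141)*(4 + 4) = -8120*8 = -64960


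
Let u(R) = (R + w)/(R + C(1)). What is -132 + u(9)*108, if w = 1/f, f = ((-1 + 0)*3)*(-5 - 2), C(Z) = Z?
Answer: -240/7 ≈ -34.286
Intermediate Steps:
f = 21 (f = -1*3*(-7) = -3*(-7) = 21)
w = 1/21 ≈ 0.047619
u(R) = (1/21 + R)/(1 + R) (u(R) = (R + 1/21)/(R + 1) = (1/21 + R)/(1 + R))
-132 + u(9)*108 = -132 + ((1/21 + 9)/(1 + 9))*108 = -132 + ((190/21)/10)*108 = -132 + ((⅒)*(190/21))*108 = -132 + (19/21)*108 = -132 + 684/7 = -240/7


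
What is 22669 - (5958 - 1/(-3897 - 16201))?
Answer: 335857677/20098 ≈ 16711.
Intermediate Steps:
22669 - (5958 - 1/(-3897 - 16201)) = 22669 - (5958 - 1/(-20098)) = 22669 - (5958 - 1*(-1/20098)) = 22669 - (5958 + 1/20098) = 22669 - 1*119743885/20098 = 22669 - 119743885/20098 = 335857677/20098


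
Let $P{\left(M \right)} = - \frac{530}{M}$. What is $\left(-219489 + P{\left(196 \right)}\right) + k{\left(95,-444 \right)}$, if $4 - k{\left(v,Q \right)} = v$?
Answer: $- \frac{21519105}{98} \approx -2.1958 \cdot 10^{5}$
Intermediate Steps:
$k{\left(v,Q \right)} = 4 - v$
$\left(-219489 + P{\left(196 \right)}\right) + k{\left(95,-444 \right)} = \left(-219489 - \frac{530}{196}\right) + \left(4 - 95\right) = \left(-219489 - \frac{265}{98}\right) + \left(4 - 95\right) = \left(-219489 - \frac{265}{98}\right) - 91 = - \frac{21510187}{98} - 91 = - \frac{21519105}{98}$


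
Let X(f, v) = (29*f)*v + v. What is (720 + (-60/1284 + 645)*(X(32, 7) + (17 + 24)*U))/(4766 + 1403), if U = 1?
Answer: 451678480/660083 ≈ 684.28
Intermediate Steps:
X(f, v) = v + 29*f*v (X(f, v) = 29*f*v + v = v + 29*f*v)
(720 + (-60/1284 + 645)*(X(32, 7) + (17 + 24)*U))/(4766 + 1403) = (720 + (-60/1284 + 645)*(7*(1 + 29*32) + (17 + 24)*1))/(4766 + 1403) = (720 + (-60*1/1284 + 645)*(7*(1 + 928) + 41*1))/6169 = (720 + (-5/107 + 645)*(7*929 + 41))*(1/6169) = (720 + 69010*(6503 + 41)/107)*(1/6169) = (720 + (69010/107)*6544)*(1/6169) = (720 + 451601440/107)*(1/6169) = (451678480/107)*(1/6169) = 451678480/660083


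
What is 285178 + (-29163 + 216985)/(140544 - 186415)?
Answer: 13081212216/45871 ≈ 2.8517e+5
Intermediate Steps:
285178 + (-29163 + 216985)/(140544 - 186415) = 285178 + 187822/(-45871) = 285178 + 187822*(-1/45871) = 285178 - 187822/45871 = 13081212216/45871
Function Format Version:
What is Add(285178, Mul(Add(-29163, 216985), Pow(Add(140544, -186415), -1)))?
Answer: Rational(13081212216, 45871) ≈ 2.8517e+5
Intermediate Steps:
Add(285178, Mul(Add(-29163, 216985), Pow(Add(140544, -186415), -1))) = Add(285178, Mul(187822, Pow(-45871, -1))) = Add(285178, Mul(187822, Rational(-1, 45871))) = Add(285178, Rational(-187822, 45871)) = Rational(13081212216, 45871)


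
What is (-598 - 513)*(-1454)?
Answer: 1615394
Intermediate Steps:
(-598 - 513)*(-1454) = -1111*(-1454) = 1615394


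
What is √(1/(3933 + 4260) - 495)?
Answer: 7*I*√678101838/8193 ≈ 22.249*I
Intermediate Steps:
√(1/(3933 + 4260) - 495) = √(1/8193 - 495) = √(-4055534/8193) = 7*I*√678101838/8193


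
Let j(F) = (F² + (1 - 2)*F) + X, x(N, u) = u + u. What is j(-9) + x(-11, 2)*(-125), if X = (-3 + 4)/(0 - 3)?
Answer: -1231/3 ≈ -410.33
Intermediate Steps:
X = -⅓ (X = 1/(-3) = 1*(-⅓) = -⅓ ≈ -0.33333)
x(N, u) = 2*u
j(F) = -⅓ + F² - F (j(F) = (F² + (1 - 2)*F) - ⅓ = (F² - F) - ⅓ = -⅓ + F² - F)
j(-9) + x(-11, 2)*(-125) = (-⅓ + (-9)² - 1*(-9)) + (2*2)*(-125) = (-⅓ + 81 + 9) + 4*(-125) = 269/3 - 500 = -1231/3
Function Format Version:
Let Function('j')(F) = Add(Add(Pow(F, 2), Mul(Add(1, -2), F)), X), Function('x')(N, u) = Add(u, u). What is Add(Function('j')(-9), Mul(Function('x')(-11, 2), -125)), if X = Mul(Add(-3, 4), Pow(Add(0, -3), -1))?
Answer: Rational(-1231, 3) ≈ -410.33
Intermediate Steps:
X = Rational(-1, 3) (X = Mul(1, Pow(-3, -1)) = Mul(1, Rational(-1, 3)) = Rational(-1, 3) ≈ -0.33333)
Function('x')(N, u) = Mul(2, u)
Function('j')(F) = Add(Rational(-1, 3), Pow(F, 2), Mul(-1, F)) (Function('j')(F) = Add(Add(Pow(F, 2), Mul(Add(1, -2), F)), Rational(-1, 3)) = Add(Add(Pow(F, 2), Mul(-1, F)), Rational(-1, 3)) = Add(Rational(-1, 3), Pow(F, 2), Mul(-1, F)))
Add(Function('j')(-9), Mul(Function('x')(-11, 2), -125)) = Add(Add(Rational(-1, 3), Pow(-9, 2), Mul(-1, -9)), Mul(Mul(2, 2), -125)) = Add(Add(Rational(-1, 3), 81, 9), Mul(4, -125)) = Add(Rational(269, 3), -500) = Rational(-1231, 3)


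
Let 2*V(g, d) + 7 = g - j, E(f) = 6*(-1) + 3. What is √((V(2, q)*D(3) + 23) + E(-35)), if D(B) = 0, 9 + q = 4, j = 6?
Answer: 2*√5 ≈ 4.4721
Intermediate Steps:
q = -5 (q = -9 + 4 = -5)
E(f) = -3 (E(f) = -6 + 3 = -3)
V(g, d) = -13/2 + g/2 (V(g, d) = -7/2 + (g - 1*6)/2 = -7/2 + (g - 6)/2 = -7/2 + (-6 + g)/2 = -7/2 + (-3 + g/2) = -13/2 + g/2)
√((V(2, q)*D(3) + 23) + E(-35)) = √(((-13/2 + (½)*2)*0 + 23) - 3) = √(((-13/2 + 1)*0 + 23) - 3) = √((-11/2*0 + 23) - 3) = √((0 + 23) - 3) = √(23 - 3) = √20 = 2*√5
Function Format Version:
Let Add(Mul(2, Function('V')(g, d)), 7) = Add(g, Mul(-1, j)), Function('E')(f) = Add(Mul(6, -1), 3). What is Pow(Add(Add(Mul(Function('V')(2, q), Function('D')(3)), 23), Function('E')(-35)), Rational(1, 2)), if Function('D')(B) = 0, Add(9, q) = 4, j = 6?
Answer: Mul(2, Pow(5, Rational(1, 2))) ≈ 4.4721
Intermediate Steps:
q = -5 (q = Add(-9, 4) = -5)
Function('E')(f) = -3 (Function('E')(f) = Add(-6, 3) = -3)
Function('V')(g, d) = Add(Rational(-13, 2), Mul(Rational(1, 2), g)) (Function('V')(g, d) = Add(Rational(-7, 2), Mul(Rational(1, 2), Add(g, Mul(-1, 6)))) = Add(Rational(-7, 2), Mul(Rational(1, 2), Add(g, -6))) = Add(Rational(-7, 2), Mul(Rational(1, 2), Add(-6, g))) = Add(Rational(-7, 2), Add(-3, Mul(Rational(1, 2), g))) = Add(Rational(-13, 2), Mul(Rational(1, 2), g)))
Pow(Add(Add(Mul(Function('V')(2, q), Function('D')(3)), 23), Function('E')(-35)), Rational(1, 2)) = Pow(Add(Add(Mul(Add(Rational(-13, 2), Mul(Rational(1, 2), 2)), 0), 23), -3), Rational(1, 2)) = Pow(Add(Add(Mul(Add(Rational(-13, 2), 1), 0), 23), -3), Rational(1, 2)) = Pow(Add(Add(Mul(Rational(-11, 2), 0), 23), -3), Rational(1, 2)) = Pow(Add(Add(0, 23), -3), Rational(1, 2)) = Pow(Add(23, -3), Rational(1, 2)) = Pow(20, Rational(1, 2)) = Mul(2, Pow(5, Rational(1, 2)))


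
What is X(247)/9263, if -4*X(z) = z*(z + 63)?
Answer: -38285/18526 ≈ -2.0666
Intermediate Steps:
X(z) = -z*(63 + z)/4 (X(z) = -z*(z + 63)/4 = -z*(63 + z)/4)
X(247)/9263 = -¼*247*(63 + 247)/9263 = -¼*247*310*(1/9263) = -38285/2*1/9263 = -38285/18526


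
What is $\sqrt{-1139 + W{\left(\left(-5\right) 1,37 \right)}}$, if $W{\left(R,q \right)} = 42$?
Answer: $i \sqrt{1097} \approx 33.121 i$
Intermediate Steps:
$\sqrt{-1139 + W{\left(\left(-5\right) 1,37 \right)}} = \sqrt{-1139 + 42} = \sqrt{-1097} = i \sqrt{1097}$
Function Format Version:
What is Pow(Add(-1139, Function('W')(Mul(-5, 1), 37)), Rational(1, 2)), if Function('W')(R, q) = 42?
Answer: Mul(I, Pow(1097, Rational(1, 2))) ≈ Mul(33.121, I)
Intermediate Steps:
Pow(Add(-1139, Function('W')(Mul(-5, 1), 37)), Rational(1, 2)) = Pow(Add(-1139, 42), Rational(1, 2)) = Pow(-1097, Rational(1, 2)) = Mul(I, Pow(1097, Rational(1, 2)))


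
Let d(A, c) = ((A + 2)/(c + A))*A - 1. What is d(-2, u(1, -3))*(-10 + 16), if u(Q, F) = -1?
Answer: -6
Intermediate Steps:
d(A, c) = -1 + A*(2 + A)/(A + c) (d(A, c) = ((2 + A)/(A + c))*A - 1 = A*(2 + A)/(A + c) - 1 = -1 + A*(2 + A)/(A + c))
d(-2, u(1, -3))*(-10 + 16) = ((-2 + (-2)² - 1*(-1))/(-2 - 1))*(-10 + 16) = ((-2 + 4 + 1)/(-3))*6 = -⅓*3*6 = -1*6 = -6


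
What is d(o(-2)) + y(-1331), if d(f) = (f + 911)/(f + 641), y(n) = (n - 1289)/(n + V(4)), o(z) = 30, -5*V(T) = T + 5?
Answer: 3765231/1117886 ≈ 3.3682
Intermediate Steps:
V(T) = -1 - T/5 (V(T) = -(T + 5)/5 = -(5 + T)/5 = -1 - T/5)
y(n) = (-1289 + n)/(-9/5 + n) (y(n) = (n - 1289)/(n + (-1 - 1/5*4)) = (-1289 + n)/(n + (-1 - 4/5)) = (-1289 + n)/(n - 9/5) = (-1289 + n)/(-9/5 + n))
d(f) = (911 + f)/(641 + f)
d(o(-2)) + y(-1331) = (911 + 30)/(641 + 30) + 5*(-1289 - 1331)/(-9 + 5*(-1331)) = 941/671 + 5*(-2620)/(-9 - 6655) = (1/671)*941 + 5*(-2620)/(-6664) = 941/671 + 5*(-1/6664)*(-2620) = 941/671 + 3275/1666 = 3765231/1117886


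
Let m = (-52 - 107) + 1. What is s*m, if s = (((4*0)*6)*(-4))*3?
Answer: 0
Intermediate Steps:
m = -158 (m = -159 + 1 = -158)
s = 0 (s = ((0*6)*(-4))*3 = (0*(-4))*3 = 0*3 = 0)
s*m = 0*(-158) = 0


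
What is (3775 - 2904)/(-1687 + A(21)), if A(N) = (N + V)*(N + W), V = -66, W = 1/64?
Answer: -4288/12961 ≈ -0.33084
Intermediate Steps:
W = 1/64 ≈ 0.015625
A(N) = (-66 + N)*(1/64 + N) (A(N) = (N - 66)*(N + 1/64) = (-66 + N)*(1/64 + N))
(3775 - 2904)/(-1687 + A(21)) = (3775 - 2904)/(-1687 + (-33/32 + 21² - 4223/64*21)) = 871/(-1687 + (-33/32 + 441 - 88683/64)) = 871/(-1687 - 60525/64) = 871/(-168493/64) = 871*(-64/168493) = -4288/12961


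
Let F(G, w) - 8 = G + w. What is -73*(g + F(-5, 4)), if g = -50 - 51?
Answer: 6862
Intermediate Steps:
F(G, w) = 8 + G + w (F(G, w) = 8 + (G + w) = 8 + G + w)
g = -101
-73*(g + F(-5, 4)) = -73*(-101 + (8 - 5 + 4)) = -73*(-101 + 7) = -73*(-94) = 6862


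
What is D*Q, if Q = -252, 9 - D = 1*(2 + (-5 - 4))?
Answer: -4032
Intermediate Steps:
D = 16 (D = 9 - (2 + (-5 - 4)) = 9 - (2 - 9) = 9 - (-7) = 9 - 1*(-7) = 9 + 7 = 16)
D*Q = 16*(-252) = -4032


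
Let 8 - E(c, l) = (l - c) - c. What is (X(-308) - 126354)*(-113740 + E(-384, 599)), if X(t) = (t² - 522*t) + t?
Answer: -14845238822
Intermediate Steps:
E(c, l) = 8 - l + 2*c (E(c, l) = 8 - ((l - c) - c) = 8 - (l - 2*c) = 8 + (-l + 2*c) = 8 - l + 2*c)
X(t) = t² - 521*t
(X(-308) - 126354)*(-113740 + E(-384, 599)) = (-308*(-521 - 308) - 126354)*(-113740 + (8 - 1*599 + 2*(-384))) = (-308*(-829) - 126354)*(-113740 + (8 - 599 - 768)) = (255332 - 126354)*(-113740 - 1359) = 128978*(-115099) = -14845238822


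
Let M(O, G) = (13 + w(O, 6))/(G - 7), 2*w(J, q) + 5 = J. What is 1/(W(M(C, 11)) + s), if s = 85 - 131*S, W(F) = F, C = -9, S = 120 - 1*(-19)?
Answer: -2/36245 ≈ -5.5180e-5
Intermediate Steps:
w(J, q) = -5/2 + J/2
S = 139 (S = 120 + 19 = 139)
M(O, G) = (21/2 + O/2)/(-7 + G) (M(O, G) = (13 + (-5/2 + O/2))/(G - 7) = (21/2 + O/2)/(-7 + G))
s = -18124 (s = 85 - 131*139 = 85 - 18209 = -18124)
1/(W(M(C, 11)) + s) = 1/((21 - 9)/(2*(-7 + 11)) - 18124) = 1/((½)*12/4 - 18124) = 1/((½)*(¼)*12 - 18124) = 1/(3/2 - 18124) = 1/(-36245/2) = -2/36245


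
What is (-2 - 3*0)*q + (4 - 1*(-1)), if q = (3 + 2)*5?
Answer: -45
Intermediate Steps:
q = 25 (q = 5*5 = 25)
(-2 - 3*0)*q + (4 - 1*(-1)) = (-2 - 3*0)*25 + (4 - 1*(-1)) = (-2 + 0)*25 + (4 + 1) = -2*25 + 5 = -50 + 5 = -45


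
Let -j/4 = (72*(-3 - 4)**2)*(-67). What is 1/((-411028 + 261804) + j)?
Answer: 1/796280 ≈ 1.2558e-6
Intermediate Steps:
j = 945504 (j = -4*72*(-3 - 4)**2*(-67) = -4*72*(-7)**2*(-67) = -4*72*49*(-67) = -14112*(-67) = -4*(-236376) = 945504)
1/((-411028 + 261804) + j) = 1/((-411028 + 261804) + 945504) = 1/(-149224 + 945504) = 1/796280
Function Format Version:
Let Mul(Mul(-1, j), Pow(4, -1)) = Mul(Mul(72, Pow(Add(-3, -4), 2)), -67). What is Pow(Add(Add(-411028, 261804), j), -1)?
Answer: Rational(1, 796280) ≈ 1.2558e-6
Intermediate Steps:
j = 945504 (j = Mul(-4, Mul(Mul(72, Pow(Add(-3, -4), 2)), -67)) = Mul(-4, Mul(Mul(72, Pow(-7, 2)), -67)) = Mul(-4, Mul(Mul(72, 49), -67)) = Mul(-4, Mul(3528, -67)) = Mul(-4, -236376) = 945504)
Pow(Add(Add(-411028, 261804), j), -1) = Pow(Add(Add(-411028, 261804), 945504), -1) = Pow(Add(-149224, 945504), -1) = Pow(796280, -1) = Rational(1, 796280)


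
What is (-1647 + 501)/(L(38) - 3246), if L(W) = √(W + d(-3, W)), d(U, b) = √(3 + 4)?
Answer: 1146/(3246 - √(38 + √7)) ≈ 0.35374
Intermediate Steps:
d(U, b) = √7
L(W) = √(W + √7)
(-1647 + 501)/(L(38) - 3246) = (-1647 + 501)/(√(38 + √7) - 3246) = -1146/(-3246 + √(38 + √7))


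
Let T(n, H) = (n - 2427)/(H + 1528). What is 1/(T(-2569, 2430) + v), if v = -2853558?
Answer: -1979/5647193780 ≈ -3.5044e-7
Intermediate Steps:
T(n, H) = (-2427 + n)/(1528 + H)
1/(T(-2569, 2430) + v) = 1/((-2427 - 2569)/(1528 + 2430) - 2853558) = 1/(-4996/3958 - 2853558) = 1/((1/3958)*(-4996) - 2853558) = 1/(-2498/1979 - 2853558) = 1/(-5647193780/1979) = -1979/5647193780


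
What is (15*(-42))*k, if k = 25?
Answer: -15750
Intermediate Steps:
(15*(-42))*k = (15*(-42))*25 = -630*25 = -15750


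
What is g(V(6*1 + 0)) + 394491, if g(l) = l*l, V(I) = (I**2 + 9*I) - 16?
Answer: 399967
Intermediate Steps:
V(I) = -16 + I**2 + 9*I
g(l) = l**2
g(V(6*1 + 0)) + 394491 = (-16 + (6*1 + 0)**2 + 9*(6*1 + 0))**2 + 394491 = (-16 + (6 + 0)**2 + 9*(6 + 0))**2 + 394491 = (-16 + 6**2 + 9*6)**2 + 394491 = (-16 + 36 + 54)**2 + 394491 = 74**2 + 394491 = 5476 + 394491 = 399967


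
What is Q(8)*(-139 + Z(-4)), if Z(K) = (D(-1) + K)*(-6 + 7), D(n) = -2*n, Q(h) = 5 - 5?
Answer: 0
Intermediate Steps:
Q(h) = 0
Z(K) = 2 + K (Z(K) = (-2*(-1) + K)*(-6 + 7) = (2 + K)*1 = 2 + K)
Q(8)*(-139 + Z(-4)) = 0*(-139 + (2 - 4)) = 0*(-139 - 2) = 0*(-141) = 0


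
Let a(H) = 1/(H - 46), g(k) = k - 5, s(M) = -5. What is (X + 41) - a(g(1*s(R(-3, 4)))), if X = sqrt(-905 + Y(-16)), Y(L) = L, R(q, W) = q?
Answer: 2297/56 + I*sqrt(921) ≈ 41.018 + 30.348*I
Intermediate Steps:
g(k) = -5 + k
X = I*sqrt(921) (X = sqrt(-905 - 16) = sqrt(-921) = I*sqrt(921) ≈ 30.348*I)
a(H) = 1/(-46 + H)
(X + 41) - a(g(1*s(R(-3, 4)))) = (I*sqrt(921) + 41) - 1/(-46 + (-5 + 1*(-5))) = (41 + I*sqrt(921)) - 1/(-46 + (-5 - 5)) = (41 + I*sqrt(921)) - 1/(-46 - 10) = (41 + I*sqrt(921)) - 1/(-56) = (41 + I*sqrt(921)) - 1*(-1/56) = (41 + I*sqrt(921)) + 1/56 = 2297/56 + I*sqrt(921)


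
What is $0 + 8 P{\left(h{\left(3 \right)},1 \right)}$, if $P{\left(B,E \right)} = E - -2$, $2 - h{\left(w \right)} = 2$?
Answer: $24$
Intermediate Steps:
$h{\left(w \right)} = 0$ ($h{\left(w \right)} = 2 - 2 = 0$)
$P{\left(B,E \right)} = 2 + E$ ($P{\left(B,E \right)} = E + 2 = 2 + E$)
$0 + 8 P{\left(h{\left(3 \right)},1 \right)} = 0 + 8 \left(2 + 1\right) = 0 + 8 \cdot 3 = 0 + 24 = 24$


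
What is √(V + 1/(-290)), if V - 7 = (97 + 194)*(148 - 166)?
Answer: 7*I*√8978110/290 ≈ 72.326*I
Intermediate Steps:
V = -5231 (V = 7 + (97 + 194)*(148 - 166) = 7 + 291*(-18) = 7 - 5238 = -5231)
√(V + 1/(-290)) = √(-5231 + 1/(-290)) = √(-5231 - 1/290) = √(-1516991/290) = 7*I*√8978110/290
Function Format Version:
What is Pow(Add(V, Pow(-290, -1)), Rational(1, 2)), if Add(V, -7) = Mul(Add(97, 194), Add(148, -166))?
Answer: Mul(Rational(7, 290), I, Pow(8978110, Rational(1, 2))) ≈ Mul(72.326, I)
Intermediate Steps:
V = -5231 (V = Add(7, Mul(Add(97, 194), Add(148, -166))) = Add(7, Mul(291, -18)) = Add(7, -5238) = -5231)
Pow(Add(V, Pow(-290, -1)), Rational(1, 2)) = Pow(Add(-5231, Pow(-290, -1)), Rational(1, 2)) = Pow(Add(-5231, Rational(-1, 290)), Rational(1, 2)) = Pow(Rational(-1516991, 290), Rational(1, 2)) = Mul(Rational(7, 290), I, Pow(8978110, Rational(1, 2)))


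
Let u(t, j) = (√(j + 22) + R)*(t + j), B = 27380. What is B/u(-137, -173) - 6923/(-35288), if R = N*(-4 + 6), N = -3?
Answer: 56349445/18596776 + 2738*I*√151/5797 ≈ 3.0301 + 5.8039*I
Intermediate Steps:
R = -6 (R = -3*(-4 + 6) = -3*2 = -6)
u(t, j) = (-6 + √(22 + j))*(j + t) (u(t, j) = (√(j + 22) - 6)*(t + j) = (√(22 + j) - 6)*(j + t) = (-6 + √(22 + j))*(j + t))
B/u(-137, -173) - 6923/(-35288) = 27380/(-6*(-173) - 6*(-137) - 173*√(22 - 173) - 137*√(22 - 173)) - 6923/(-35288) = 27380/(1038 + 822 - 173*I*√151 - 137*I*√151) - 6923*(-1/35288) = 27380/(1038 + 822 - 173*I*√151 - 137*I*√151) + 6923/35288 = 27380/(1860 - 310*I*√151) + 6923/35288 = 6923/35288 + 27380/(1860 - 310*I*√151)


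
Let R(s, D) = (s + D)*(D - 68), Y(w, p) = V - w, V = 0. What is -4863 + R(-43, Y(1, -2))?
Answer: -1827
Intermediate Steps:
Y(w, p) = -w (Y(w, p) = 0 - w = -w)
R(s, D) = (-68 + D)*(D + s) (R(s, D) = (D + s)*(-68 + D) = (-68 + D)*(D + s))
-4863 + R(-43, Y(1, -2)) = -4863 + ((-1*1)² - (-68) - 68*(-43) - 1*1*(-43)) = -4863 + ((-1)² - 68*(-1) + 2924 - 1*(-43)) = -4863 + (1 + 68 + 2924 + 43) = -4863 + 3036 = -1827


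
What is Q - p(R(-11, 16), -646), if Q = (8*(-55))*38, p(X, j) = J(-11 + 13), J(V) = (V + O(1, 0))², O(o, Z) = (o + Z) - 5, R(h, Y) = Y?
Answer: -16724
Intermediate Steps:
O(o, Z) = -5 + Z + o (O(o, Z) = (Z + o) - 5 = -5 + Z + o)
J(V) = (-4 + V)² (J(V) = (V + (-5 + 0 + 1))² = (V - 4)² = (-4 + V)²)
p(X, j) = 4 (p(X, j) = (-4 + (-11 + 13))² = (-4 + 2)² = (-2)² = 4)
Q = -16720 (Q = -440*38 = -16720)
Q - p(R(-11, 16), -646) = -16720 - 1*4 = -16720 - 4 = -16724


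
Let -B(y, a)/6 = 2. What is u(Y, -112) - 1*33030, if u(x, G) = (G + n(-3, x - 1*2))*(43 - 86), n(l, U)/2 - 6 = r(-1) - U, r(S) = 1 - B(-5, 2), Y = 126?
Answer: -19184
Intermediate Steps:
B(y, a) = -12 (B(y, a) = -6*2 = -12)
r(S) = 13 (r(S) = 1 - 1*(-12) = 1 + 12 = 13)
n(l, U) = 38 - 2*U (n(l, U) = 12 + 2*(13 - U) = 12 + (26 - 2*U) = 38 - 2*U)
u(x, G) = -1806 - 43*G + 86*x (u(x, G) = (G + (38 - 2*(x - 1*2)))*(43 - 86) = (G + (38 - 2*(x - 2)))*(-43) = (G + (38 - 2*(-2 + x)))*(-43) = (G + (38 + (4 - 2*x)))*(-43) = (G + (42 - 2*x))*(-43) = (42 + G - 2*x)*(-43) = -1806 - 43*G + 86*x)
u(Y, -112) - 1*33030 = (-1806 - 43*(-112) + 86*126) - 1*33030 = (-1806 + 4816 + 10836) - 33030 = 13846 - 33030 = -19184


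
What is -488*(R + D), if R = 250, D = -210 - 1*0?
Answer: -19520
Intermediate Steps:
D = -210 (D = -210 + 0 = -210)
-488*(R + D) = -488*(250 - 210) = -488*40 = -19520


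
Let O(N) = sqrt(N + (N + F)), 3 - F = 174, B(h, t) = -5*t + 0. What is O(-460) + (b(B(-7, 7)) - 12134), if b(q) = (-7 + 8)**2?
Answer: -12133 + I*sqrt(1091) ≈ -12133.0 + 33.03*I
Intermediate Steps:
B(h, t) = -5*t
b(q) = 1 (b(q) = 1**2 = 1)
F = -171 (F = 3 - 1*174 = 3 - 174 = -171)
O(N) = sqrt(-171 + 2*N) (O(N) = sqrt(N + (N - 171)) = sqrt(N + (-171 + N)) = sqrt(-171 + 2*N))
O(-460) + (b(B(-7, 7)) - 12134) = sqrt(-171 + 2*(-460)) + (1 - 12134) = sqrt(-171 - 920) - 12133 = sqrt(-1091) - 12133 = I*sqrt(1091) - 12133 = -12133 + I*sqrt(1091)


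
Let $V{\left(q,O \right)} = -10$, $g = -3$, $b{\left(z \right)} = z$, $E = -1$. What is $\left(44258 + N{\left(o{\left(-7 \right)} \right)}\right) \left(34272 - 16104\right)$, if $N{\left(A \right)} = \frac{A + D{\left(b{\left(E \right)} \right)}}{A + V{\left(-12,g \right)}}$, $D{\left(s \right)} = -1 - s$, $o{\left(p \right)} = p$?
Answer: $\frac{13669476024}{17} \approx 8.0409 \cdot 10^{8}$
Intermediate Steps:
$N{\left(A \right)} = \frac{A}{-10 + A}$ ($N{\left(A \right)} = \frac{A - 0}{A - 10} = \frac{A + \left(-1 + 1\right)}{-10 + A} = \frac{A + 0}{-10 + A} = \frac{A}{-10 + A}$)
$\left(44258 + N{\left(o{\left(-7 \right)} \right)}\right) \left(34272 - 16104\right) = \left(44258 - \frac{7}{-10 - 7}\right) \left(34272 - 16104\right) = \left(44258 - \frac{7}{-17}\right) 18168 = \left(44258 - - \frac{7}{17}\right) 18168 = \left(44258 + \frac{7}{17}\right) 18168 = \frac{752393}{17} \cdot 18168 = \frac{13669476024}{17}$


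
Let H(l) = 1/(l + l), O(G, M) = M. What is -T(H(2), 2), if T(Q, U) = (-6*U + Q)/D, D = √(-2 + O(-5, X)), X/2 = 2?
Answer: 47*√2/8 ≈ 8.3085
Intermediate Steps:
X = 4 (X = 2*2 = 4)
D = √2 (D = √(-2 + 4) = √2 ≈ 1.4142)
H(l) = 1/(2*l)
T(Q, U) = √2*(Q - 6*U)/2 (T(Q, U) = (-6*U + Q)/(√2) = (Q - 6*U)*(√2/2) = √2*(Q - 6*U)/2)
-T(H(2), 2) = -√2*((½)/2 - 6*2)/2 = -√2*((½)*(½) - 12)/2 = -√2*(¼ - 12)/2 = -√2*(-47)/(2*4) = -(-47)*√2/8 = 47*√2/8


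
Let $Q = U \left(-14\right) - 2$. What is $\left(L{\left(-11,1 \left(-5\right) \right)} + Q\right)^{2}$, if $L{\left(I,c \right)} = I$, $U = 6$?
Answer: $9409$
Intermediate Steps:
$Q = -86$ ($Q = 6 \left(-14\right) - 2 = -84 - 2 = -86$)
$\left(L{\left(-11,1 \left(-5\right) \right)} + Q\right)^{2} = \left(-11 - 86\right)^{2} = \left(-97\right)^{2} = 9409$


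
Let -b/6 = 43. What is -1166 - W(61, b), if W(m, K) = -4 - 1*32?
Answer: -1130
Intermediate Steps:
b = -258 (b = -6*43 = -258)
W(m, K) = -36 (W(m, K) = -4 - 32 = -36)
-1166 - W(61, b) = -1166 - 1*(-36) = -1166 + 36 = -1130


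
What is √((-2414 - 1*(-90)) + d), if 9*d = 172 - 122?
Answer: I*√20866/3 ≈ 48.15*I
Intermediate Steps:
d = 50/9 (d = (172 - 122)/9 = (⅑)*50 = 50/9 ≈ 5.5556)
√((-2414 - 1*(-90)) + d) = √((-2414 - 1*(-90)) + 50/9) = √((-2414 + 90) + 50/9) = √(-2324 + 50/9) = √(-20866/9) = I*√20866/3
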